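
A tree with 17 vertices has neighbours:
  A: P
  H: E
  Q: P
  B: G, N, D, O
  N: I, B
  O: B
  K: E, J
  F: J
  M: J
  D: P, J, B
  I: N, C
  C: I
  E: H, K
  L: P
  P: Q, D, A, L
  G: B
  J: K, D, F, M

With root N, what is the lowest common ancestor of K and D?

D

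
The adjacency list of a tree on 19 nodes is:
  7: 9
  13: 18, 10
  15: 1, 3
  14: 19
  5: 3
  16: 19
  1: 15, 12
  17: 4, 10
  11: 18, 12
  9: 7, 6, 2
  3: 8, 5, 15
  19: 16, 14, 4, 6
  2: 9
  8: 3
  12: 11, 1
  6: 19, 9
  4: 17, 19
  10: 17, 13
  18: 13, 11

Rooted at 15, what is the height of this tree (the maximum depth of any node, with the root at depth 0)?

12

The longest root-to-leaf path is 15-1-12-11-18-13-10-17-4-19-6-9-7 (12 edges).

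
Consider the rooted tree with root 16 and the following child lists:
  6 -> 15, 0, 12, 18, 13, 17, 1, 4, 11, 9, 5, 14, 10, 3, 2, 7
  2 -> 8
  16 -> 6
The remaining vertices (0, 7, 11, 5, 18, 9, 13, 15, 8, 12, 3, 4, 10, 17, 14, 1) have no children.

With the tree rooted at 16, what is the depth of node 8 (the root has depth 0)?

3

16–6–2–8 — 3 edges.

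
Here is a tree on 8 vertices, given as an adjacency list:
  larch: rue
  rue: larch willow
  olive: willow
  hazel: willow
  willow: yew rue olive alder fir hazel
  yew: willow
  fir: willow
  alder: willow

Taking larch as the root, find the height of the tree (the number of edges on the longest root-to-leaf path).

3

A deepest node is olive, reached by larch → rue → willow → olive.
That path has 3 edges, so the height is 3.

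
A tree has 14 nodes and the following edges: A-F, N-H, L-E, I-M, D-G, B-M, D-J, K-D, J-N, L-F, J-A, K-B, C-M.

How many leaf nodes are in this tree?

Exactly 5 nodes have a single neighbour: C, E, G, H, I.

5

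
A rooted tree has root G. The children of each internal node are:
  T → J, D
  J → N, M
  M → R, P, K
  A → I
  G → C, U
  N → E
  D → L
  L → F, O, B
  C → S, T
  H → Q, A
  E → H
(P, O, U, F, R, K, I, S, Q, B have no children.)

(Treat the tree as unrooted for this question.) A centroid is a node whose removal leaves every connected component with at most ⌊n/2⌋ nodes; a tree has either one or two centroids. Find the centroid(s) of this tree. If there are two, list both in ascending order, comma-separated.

Delete J: the remaining components have sizes 10, 6, 4. Max 10 ≤ 10, so J is a centroid.
Every other node leaves some component of size > 10, so the centroid is unique.

J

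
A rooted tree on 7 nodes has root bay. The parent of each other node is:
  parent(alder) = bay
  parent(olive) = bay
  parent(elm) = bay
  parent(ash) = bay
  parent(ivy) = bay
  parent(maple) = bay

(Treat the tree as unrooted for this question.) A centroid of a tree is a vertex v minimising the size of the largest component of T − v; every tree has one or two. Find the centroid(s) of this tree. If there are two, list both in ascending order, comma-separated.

Removing bay splits the tree into components of sizes 1, 1, 1, 1, 1, 1; the largest is 1 ≤ ⌊7/2⌋ = 3.
No neighbour of bay does as well, so bay is the unique centroid.

bay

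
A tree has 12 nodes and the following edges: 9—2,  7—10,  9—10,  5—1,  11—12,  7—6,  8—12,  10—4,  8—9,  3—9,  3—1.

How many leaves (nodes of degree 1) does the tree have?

5

The leaves are 2, 4, 5, 6, 11.
That is 5 leaves.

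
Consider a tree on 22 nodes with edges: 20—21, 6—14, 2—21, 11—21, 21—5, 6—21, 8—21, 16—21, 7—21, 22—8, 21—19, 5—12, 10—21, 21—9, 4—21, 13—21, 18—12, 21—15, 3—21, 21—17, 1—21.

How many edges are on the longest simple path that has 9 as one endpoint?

4

The node farthest from 9 is 18, via 9–21–5–12–18 — 4 edges.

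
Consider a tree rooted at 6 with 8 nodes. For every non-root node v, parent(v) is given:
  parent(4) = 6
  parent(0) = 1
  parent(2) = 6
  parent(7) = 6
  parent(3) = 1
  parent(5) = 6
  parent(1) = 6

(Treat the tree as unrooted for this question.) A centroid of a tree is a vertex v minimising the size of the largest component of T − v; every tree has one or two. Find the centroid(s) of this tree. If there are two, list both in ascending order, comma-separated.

Removing 6 splits the tree into components of sizes 3, 1, 1, 1, 1; the largest is 3 ≤ ⌊8/2⌋ = 4.
Every other node leaves some component of size > 4, so the centroid is unique.

6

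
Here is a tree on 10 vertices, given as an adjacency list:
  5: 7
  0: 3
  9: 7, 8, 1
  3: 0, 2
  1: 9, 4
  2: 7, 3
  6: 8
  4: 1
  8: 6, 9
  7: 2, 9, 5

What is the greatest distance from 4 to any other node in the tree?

A farthest node from 4 is 0.
The path 4 – 1 – 9 – 7 – 2 – 3 – 0 has 6 edges.

6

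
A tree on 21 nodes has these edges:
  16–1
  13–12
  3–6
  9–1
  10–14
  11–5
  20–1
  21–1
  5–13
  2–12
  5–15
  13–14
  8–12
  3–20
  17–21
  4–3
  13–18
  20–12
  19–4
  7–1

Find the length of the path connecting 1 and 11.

Walking from 1: 1 – 20 – 12 – 13 – 5 – 11. Length 5.

5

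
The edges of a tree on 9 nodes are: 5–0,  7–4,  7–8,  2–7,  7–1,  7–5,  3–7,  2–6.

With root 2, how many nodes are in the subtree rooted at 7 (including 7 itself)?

Descendants of 7 (including itself): 7, 5, 1, 4, 3, 8, 0. That's 7.

7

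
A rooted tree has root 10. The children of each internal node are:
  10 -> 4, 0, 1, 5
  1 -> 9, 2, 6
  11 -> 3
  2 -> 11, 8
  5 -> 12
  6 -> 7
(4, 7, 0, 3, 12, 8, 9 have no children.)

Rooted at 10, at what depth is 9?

Climbing from 9 to the root: 9–1–10. That's 2 steps.

2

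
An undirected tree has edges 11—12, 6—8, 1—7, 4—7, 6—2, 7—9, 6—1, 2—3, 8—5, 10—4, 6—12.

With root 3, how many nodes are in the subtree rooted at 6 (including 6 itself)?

10

The subtree rooted at 6 contains: 6, 8, 12, 1, 5, 11, 7, 4, 9, 10 — 10 nodes.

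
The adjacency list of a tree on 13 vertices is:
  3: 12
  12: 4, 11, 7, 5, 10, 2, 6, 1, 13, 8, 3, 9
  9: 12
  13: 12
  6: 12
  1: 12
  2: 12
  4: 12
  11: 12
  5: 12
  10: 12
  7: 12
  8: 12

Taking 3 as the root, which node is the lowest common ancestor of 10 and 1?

10's ancestor chain is 10, 12, 3 and 1's is 1, 12, 3; they first meet at 12.

12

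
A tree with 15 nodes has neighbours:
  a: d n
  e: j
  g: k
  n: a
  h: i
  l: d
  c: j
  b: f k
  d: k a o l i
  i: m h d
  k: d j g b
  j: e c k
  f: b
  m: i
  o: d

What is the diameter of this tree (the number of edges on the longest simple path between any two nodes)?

A longest path is e-j-k-d-i-m, with 5 edges.

5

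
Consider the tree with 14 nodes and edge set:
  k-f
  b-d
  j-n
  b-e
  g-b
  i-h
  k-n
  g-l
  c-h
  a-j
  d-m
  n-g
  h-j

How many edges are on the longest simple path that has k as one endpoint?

The node farthest from k is m, via k–n–g–b–d–m — 5 edges.

5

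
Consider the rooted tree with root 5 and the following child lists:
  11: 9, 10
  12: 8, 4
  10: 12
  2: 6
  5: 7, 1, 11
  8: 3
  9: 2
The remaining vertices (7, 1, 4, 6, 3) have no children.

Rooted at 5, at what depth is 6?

4

Climbing from 6 to the root: 6 – 2 – 9 – 11 – 5. That's 4 steps.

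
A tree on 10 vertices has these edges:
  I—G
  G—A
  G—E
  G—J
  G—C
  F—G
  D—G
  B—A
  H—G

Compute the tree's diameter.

Starting from B, a farthest node is H at distance 3.
One longest path: B-A-G-H.
So the diameter is 3.

3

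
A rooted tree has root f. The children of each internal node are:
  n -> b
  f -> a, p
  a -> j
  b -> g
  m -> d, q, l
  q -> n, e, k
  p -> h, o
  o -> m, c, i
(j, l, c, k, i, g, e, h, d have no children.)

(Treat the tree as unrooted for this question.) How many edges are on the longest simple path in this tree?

Starting from g, a farthest node is j at distance 9.
One longest path: g-b-n-q-m-o-p-f-a-j.
So the diameter is 9.

9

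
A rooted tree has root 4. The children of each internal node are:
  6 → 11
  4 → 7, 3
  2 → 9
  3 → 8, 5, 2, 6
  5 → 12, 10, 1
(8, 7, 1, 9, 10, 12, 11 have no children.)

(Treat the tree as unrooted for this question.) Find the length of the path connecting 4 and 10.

3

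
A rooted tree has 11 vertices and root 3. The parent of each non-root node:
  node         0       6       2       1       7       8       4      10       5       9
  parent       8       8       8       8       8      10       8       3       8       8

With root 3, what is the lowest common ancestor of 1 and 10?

Ancestors of 1 (toward the root): 1, 8, 10, 3.
Ancestors of 10: 10, 3.
The deepest node appearing in both lists is 10.

10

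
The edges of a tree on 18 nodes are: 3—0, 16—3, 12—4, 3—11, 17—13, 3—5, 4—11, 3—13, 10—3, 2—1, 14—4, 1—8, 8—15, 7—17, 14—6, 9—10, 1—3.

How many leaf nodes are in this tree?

9

Degree-1 nodes: 0, 2, 5, 6, 7, 9, 12, 15, 16 — 9 of them.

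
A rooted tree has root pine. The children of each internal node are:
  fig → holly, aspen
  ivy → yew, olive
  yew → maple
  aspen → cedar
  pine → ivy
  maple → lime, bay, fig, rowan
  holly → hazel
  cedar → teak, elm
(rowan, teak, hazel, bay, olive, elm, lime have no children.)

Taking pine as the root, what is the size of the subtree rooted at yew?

12

Descendants of yew (including itself): yew, maple, fig, lime, bay, rowan, holly, aspen, hazel, cedar, teak, elm. That's 12.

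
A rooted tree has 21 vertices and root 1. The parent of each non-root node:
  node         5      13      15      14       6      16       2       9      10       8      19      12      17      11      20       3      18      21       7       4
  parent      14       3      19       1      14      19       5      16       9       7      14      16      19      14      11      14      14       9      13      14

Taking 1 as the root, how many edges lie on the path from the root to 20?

3

Path from 1 to 20: 1–14–11–20, which has 3 edges.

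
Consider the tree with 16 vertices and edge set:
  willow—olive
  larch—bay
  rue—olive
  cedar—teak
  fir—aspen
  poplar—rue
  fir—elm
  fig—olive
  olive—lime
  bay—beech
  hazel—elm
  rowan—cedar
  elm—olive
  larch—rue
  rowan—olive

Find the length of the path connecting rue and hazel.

The path is rue – olive – elm – hazel, which has 3 edges.

3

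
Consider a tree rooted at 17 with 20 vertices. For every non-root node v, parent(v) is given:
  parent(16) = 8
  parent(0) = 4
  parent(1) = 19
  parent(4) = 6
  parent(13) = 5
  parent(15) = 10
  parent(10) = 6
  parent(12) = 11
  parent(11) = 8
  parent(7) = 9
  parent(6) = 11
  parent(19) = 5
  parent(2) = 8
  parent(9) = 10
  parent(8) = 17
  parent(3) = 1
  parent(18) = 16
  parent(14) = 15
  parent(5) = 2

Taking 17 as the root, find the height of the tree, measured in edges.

6

14 sits deepest: 17 → 8 → 11 → 6 → 10 → 15 → 14 — 6 edges from the root.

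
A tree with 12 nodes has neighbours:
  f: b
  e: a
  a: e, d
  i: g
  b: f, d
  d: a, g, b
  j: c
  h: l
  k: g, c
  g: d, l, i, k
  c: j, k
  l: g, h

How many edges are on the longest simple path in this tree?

6

A longest path is e-a-d-g-k-c-j, with 6 edges.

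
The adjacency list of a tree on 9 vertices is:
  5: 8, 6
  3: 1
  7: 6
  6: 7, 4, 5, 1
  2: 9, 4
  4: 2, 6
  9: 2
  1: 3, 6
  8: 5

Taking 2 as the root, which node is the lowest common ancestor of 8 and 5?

5

Path 8→root: 8 5 6 4 2; path 5→root: 5 6 4 2.
First common node: 5.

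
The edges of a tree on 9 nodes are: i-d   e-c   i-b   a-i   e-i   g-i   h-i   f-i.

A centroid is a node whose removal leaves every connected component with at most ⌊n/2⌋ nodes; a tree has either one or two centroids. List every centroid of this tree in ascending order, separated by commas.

i

Removing i splits the tree into components of sizes 2, 1, 1, 1, 1, 1, 1; the largest is 2 ≤ ⌊9/2⌋ = 4.
No neighbour of i does as well, so i is the unique centroid.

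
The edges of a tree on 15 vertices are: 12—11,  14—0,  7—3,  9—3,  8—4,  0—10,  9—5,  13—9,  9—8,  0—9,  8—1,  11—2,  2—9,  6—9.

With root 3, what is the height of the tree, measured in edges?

12 sits deepest: 3–9–2–11–12 — 4 edges from the root.

4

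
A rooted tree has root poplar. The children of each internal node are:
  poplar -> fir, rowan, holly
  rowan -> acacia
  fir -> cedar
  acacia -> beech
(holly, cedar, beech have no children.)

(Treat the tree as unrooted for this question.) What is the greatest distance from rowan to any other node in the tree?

The node farthest from rowan is cedar, via rowan–poplar–fir–cedar — 3 edges.

3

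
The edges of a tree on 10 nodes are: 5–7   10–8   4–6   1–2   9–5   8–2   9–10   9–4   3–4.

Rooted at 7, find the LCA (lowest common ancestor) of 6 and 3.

4

Ancestors of 6 (toward the root): 6, 4, 9, 5, 7.
Ancestors of 3: 3, 4, 9, 5, 7.
The deepest node appearing in both lists is 4.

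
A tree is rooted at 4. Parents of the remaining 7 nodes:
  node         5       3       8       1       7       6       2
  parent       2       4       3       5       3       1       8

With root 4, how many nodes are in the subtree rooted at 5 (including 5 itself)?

5's subtree: {5, 1, 6}, size 3.

3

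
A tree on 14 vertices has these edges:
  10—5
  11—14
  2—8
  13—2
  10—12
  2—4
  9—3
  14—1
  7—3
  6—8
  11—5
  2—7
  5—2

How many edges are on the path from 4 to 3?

3

Walking from 4: 4 – 2 – 7 – 3. Length 3.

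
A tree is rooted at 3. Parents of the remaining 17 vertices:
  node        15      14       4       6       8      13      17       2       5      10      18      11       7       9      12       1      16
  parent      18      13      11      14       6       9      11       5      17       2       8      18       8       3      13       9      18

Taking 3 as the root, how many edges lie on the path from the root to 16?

Path from 3 to 16: 3 → 9 → 13 → 14 → 6 → 8 → 18 → 16, which has 7 edges.

7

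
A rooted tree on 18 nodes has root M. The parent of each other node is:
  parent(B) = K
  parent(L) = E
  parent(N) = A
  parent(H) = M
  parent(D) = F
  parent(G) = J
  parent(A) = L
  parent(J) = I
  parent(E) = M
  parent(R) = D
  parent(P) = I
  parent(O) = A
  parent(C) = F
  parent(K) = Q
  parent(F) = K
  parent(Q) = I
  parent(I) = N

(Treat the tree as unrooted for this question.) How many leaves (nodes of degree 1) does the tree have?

7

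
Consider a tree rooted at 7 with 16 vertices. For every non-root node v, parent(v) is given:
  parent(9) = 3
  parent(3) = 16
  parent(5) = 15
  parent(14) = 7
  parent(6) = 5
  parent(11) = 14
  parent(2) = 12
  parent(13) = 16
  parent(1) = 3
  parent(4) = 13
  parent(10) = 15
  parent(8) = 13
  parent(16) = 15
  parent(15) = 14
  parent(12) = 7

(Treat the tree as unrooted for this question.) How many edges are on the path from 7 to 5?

3

7 – 14 – 15 – 5: 3 edges.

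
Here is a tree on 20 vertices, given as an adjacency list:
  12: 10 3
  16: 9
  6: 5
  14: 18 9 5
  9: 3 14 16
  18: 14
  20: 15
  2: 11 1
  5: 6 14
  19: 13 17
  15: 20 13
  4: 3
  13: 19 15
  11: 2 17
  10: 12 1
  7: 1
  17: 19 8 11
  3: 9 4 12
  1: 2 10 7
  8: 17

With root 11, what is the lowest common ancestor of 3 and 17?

3's ancestor chain is 3, 12, 10, 1, 2, 11 and 17's is 17, 11; they first meet at 11.

11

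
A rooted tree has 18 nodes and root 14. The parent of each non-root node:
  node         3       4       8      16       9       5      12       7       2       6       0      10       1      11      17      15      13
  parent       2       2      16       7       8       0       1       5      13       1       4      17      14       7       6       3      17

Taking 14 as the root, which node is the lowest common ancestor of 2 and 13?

13

2's ancestor chain is 2, 13, 17, 6, 1, 14 and 13's is 13, 17, 6, 1, 14; they first meet at 13.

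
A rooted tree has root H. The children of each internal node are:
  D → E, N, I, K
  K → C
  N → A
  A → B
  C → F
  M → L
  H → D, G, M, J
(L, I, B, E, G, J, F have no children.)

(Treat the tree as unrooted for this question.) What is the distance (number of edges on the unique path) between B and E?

4

The path is B - A - N - D - E, which has 4 edges.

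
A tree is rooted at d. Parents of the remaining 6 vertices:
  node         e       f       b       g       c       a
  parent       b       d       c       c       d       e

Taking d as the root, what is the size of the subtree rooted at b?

3

Descendants of b (including itself): b, e, a. That's 3.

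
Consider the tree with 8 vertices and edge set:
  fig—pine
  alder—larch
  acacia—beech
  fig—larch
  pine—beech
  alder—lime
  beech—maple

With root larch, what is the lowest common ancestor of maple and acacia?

beech

Path maple→root: maple beech pine fig larch; path acacia→root: acacia beech pine fig larch.
First common node: beech.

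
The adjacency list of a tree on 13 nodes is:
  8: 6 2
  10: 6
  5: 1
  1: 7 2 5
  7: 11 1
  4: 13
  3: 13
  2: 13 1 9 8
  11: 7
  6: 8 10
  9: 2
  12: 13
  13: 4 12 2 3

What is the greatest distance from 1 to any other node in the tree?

4

A farthest node from 1 is 10.
The path 1–2–8–6–10 has 4 edges.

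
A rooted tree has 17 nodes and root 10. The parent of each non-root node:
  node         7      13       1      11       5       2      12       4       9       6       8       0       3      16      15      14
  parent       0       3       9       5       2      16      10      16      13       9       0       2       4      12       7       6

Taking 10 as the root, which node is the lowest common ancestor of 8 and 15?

0

Path 8→root: 8 0 2 16 12 10; path 15→root: 15 7 0 2 16 12 10.
First common node: 0.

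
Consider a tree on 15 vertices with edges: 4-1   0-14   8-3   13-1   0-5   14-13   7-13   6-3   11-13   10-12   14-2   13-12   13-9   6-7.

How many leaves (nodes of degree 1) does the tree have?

Degree-1 nodes: 2, 4, 5, 8, 9, 10, 11 — 7 of them.

7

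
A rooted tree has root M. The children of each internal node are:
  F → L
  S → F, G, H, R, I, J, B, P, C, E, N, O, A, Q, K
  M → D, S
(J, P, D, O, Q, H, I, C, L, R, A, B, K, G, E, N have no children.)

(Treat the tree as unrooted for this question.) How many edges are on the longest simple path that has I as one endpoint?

The node farthest from I is D (L also at distance 3), via I-S-M-D — 3 edges.

3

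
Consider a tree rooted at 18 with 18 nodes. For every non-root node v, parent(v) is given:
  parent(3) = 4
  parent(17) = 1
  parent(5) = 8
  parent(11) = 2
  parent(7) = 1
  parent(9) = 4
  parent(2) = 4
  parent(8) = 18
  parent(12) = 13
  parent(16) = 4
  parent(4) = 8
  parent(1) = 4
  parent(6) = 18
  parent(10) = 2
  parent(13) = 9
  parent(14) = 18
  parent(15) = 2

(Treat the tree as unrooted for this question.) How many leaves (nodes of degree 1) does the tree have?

Degree-1 nodes: 3, 5, 6, 7, 10, 11, 12, 14, 15, 16, 17 — 11 of them.

11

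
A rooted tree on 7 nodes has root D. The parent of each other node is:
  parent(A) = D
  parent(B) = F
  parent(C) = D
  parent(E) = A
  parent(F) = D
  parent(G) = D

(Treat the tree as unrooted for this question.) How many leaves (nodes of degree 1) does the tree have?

Exactly 4 nodes have a single neighbour: B, C, E, G.

4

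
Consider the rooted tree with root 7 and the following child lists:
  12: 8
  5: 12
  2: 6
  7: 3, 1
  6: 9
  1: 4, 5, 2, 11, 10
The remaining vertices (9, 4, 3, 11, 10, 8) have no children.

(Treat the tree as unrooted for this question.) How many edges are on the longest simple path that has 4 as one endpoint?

4

A farthest node from 4 is 8 (9 also at distance 4).
The path 4–1–5–12–8 has 4 edges.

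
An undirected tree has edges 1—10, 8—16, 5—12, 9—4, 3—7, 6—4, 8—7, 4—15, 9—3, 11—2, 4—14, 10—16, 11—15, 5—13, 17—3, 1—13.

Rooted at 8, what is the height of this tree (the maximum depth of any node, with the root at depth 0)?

7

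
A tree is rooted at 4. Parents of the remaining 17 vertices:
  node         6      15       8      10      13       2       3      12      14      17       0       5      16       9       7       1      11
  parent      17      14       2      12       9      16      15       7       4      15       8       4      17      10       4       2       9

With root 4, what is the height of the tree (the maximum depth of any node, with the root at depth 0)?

The longest root-to-leaf path is 4 → 14 → 15 → 17 → 16 → 2 → 8 → 0 (7 edges).

7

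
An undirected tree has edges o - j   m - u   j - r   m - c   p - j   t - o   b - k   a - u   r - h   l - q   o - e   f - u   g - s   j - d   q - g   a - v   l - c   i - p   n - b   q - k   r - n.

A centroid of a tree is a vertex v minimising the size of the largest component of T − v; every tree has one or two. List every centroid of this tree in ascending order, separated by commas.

b, k

Removing b splits the tree into components of sizes 11, 10; the largest is 11 ≤ ⌊22/2⌋ = 11.
k is adjacent to b and is also a centroid (the largest component after removing it is likewise 11).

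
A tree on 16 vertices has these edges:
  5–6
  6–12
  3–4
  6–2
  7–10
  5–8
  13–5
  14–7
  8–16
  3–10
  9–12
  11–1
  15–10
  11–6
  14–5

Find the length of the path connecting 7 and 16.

4

7 - 14 - 5 - 8 - 16: 4 edges.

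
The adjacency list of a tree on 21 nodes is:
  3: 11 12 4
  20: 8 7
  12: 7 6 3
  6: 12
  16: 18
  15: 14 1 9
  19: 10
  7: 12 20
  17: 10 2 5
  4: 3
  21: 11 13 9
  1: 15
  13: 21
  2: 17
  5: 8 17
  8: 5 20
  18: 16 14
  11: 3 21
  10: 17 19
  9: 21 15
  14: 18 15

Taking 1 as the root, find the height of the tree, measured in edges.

19 sits deepest: 1-15-9-21-11-3-12-7-20-8-5-17-10-19 — 13 edges from the root.

13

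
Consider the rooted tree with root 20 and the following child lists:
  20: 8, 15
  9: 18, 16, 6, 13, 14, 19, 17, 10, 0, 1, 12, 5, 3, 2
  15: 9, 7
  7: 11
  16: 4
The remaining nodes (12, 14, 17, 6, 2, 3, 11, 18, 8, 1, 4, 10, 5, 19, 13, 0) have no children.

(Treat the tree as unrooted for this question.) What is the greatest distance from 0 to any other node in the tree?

4

A farthest node from 0 is 8 (11 also at distance 4).
The path 0-9-15-20-8 has 4 edges.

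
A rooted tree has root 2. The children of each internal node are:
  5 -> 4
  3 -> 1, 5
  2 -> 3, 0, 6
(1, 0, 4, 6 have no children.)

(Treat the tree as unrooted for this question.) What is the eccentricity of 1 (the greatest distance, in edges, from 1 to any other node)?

3

The node farthest from 1 is 6 (0, 4 also at distance 3), via 1 – 3 – 2 – 6 — 3 edges.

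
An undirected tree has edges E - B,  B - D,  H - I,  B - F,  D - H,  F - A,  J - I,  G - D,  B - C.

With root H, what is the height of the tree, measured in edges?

4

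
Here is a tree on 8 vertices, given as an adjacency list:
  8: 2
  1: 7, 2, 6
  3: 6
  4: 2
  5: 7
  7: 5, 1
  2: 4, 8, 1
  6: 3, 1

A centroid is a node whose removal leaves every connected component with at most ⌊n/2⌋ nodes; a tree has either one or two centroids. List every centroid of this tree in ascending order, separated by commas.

Removing 1 splits the tree into components of sizes 3, 2, 2; the largest is 3 ≤ ⌊8/2⌋ = 4.
Every other node leaves some component of size > 4, so the centroid is unique.

1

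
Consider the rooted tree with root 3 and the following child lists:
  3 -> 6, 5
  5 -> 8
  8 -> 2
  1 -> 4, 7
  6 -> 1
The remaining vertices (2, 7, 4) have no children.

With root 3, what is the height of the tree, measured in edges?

3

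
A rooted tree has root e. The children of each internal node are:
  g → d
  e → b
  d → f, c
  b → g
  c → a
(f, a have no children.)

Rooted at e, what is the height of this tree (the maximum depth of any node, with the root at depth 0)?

5

A deepest node is a, reached by e–b–g–d–c–a.
That path has 5 edges, so the height is 5.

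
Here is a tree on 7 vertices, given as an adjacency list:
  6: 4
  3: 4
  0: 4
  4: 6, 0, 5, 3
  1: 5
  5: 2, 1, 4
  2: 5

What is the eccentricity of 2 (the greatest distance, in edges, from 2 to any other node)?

3

Distances from 2 peak at 3, attained at 0 (6, 3 also at distance 3).
2–5–4–0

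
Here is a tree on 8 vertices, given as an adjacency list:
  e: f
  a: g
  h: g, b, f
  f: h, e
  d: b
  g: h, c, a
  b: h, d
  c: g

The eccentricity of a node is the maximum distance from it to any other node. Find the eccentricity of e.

The node farthest from e is a (d, c also at distance 4), via e-f-h-g-a — 4 edges.

4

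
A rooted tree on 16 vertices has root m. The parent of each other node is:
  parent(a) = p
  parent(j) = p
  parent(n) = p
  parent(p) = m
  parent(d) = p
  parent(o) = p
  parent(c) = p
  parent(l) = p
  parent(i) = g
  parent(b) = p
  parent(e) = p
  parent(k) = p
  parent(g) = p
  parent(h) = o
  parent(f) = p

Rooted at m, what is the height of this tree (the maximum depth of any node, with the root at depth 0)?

A deepest node is h, reached by m → p → o → h.
That path has 3 edges, so the height is 3.

3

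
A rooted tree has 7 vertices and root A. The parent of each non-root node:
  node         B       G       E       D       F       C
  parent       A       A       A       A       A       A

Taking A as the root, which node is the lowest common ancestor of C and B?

Path C→root: C A; path B→root: B A.
First common node: A.

A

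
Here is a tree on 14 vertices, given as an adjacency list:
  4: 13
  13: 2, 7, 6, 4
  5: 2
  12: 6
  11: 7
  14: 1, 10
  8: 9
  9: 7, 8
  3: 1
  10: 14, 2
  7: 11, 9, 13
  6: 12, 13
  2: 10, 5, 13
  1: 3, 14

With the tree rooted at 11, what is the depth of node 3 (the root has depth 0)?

11–7–13–2–10–14–1–3 — 7 edges.

7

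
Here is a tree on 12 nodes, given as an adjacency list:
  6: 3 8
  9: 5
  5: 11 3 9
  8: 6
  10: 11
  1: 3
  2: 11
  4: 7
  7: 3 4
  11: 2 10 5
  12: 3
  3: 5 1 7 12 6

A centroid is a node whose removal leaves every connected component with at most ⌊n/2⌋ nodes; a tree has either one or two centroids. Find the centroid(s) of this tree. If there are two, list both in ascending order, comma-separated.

3

If 3 is removed the pieces have sizes 5, 2, 2, 1, 1, all ≤ ⌊12/2⌋ = 6.
No neighbour of 3 does as well, so 3 is the unique centroid.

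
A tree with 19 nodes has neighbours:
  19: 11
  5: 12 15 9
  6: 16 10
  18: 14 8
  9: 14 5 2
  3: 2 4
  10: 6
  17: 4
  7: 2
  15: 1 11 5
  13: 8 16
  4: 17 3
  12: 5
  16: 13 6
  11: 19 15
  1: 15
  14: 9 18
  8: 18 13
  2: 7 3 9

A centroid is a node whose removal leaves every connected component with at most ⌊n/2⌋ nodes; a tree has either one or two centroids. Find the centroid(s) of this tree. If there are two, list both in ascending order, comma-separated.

9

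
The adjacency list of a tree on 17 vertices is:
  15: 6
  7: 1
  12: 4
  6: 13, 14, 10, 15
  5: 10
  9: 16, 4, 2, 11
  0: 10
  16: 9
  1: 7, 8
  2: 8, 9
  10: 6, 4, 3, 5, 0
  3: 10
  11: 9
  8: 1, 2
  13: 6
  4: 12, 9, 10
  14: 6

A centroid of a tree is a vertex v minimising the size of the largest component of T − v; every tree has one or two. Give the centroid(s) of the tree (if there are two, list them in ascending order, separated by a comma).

4

Removing 4 splits the tree into components of sizes 8, 7, 1; the largest is 8 ≤ ⌊17/2⌋ = 8.
Every other node leaves some component of size > 8, so the centroid is unique.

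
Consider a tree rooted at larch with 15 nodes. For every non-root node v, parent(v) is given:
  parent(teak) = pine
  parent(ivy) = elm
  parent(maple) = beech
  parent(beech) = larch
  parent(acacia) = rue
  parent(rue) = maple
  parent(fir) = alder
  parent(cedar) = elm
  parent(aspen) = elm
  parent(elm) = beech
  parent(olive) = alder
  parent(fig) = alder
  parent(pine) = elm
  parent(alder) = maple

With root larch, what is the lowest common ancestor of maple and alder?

maple's ancestor chain is maple, beech, larch and alder's is alder, maple, beech, larch; they first meet at maple.

maple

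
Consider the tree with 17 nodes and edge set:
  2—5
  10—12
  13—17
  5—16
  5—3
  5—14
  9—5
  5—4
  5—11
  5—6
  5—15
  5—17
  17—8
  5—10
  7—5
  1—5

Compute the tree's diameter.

4

Starting from 12, a farthest node is 8 at distance 4.
One longest path: 12 – 10 – 5 – 17 – 8.
So the diameter is 4.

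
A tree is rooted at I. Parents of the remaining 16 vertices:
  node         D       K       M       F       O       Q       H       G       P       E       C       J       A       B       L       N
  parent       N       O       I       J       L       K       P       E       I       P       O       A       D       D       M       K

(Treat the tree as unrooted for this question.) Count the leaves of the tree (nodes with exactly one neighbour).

The leaves are B, C, F, G, H, Q.
That is 6 leaves.

6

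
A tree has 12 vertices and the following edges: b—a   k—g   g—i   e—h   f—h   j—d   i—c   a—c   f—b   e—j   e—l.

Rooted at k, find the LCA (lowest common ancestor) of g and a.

g

Ancestors of g (toward the root): g, k.
Ancestors of a: a, c, i, g, k.
The deepest node appearing in both lists is g.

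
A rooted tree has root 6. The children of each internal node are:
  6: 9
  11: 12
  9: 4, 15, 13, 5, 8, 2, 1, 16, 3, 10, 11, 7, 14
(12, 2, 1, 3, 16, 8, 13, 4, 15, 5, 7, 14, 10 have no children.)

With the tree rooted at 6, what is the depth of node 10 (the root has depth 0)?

Climbing from 10 to the root: 10 – 9 – 6. That's 2 steps.

2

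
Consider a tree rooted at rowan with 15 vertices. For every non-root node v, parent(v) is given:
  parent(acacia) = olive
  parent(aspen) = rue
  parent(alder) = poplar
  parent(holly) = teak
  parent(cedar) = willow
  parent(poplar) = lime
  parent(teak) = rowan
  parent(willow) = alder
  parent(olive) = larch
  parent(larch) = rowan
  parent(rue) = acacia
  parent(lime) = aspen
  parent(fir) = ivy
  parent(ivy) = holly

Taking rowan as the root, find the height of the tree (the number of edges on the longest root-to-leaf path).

The longest root-to-leaf path is rowan-larch-olive-acacia-rue-aspen-lime-poplar-alder-willow-cedar (10 edges).

10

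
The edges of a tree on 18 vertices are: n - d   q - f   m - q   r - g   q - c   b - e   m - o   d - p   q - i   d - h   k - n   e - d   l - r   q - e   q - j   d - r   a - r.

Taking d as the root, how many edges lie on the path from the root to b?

d–e–b — 2 edges.

2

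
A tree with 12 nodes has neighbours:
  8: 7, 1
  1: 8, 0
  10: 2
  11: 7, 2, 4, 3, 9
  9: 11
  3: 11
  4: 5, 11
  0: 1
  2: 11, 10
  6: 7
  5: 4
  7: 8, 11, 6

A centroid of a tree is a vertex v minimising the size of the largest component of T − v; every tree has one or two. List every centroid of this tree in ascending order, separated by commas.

Delete 11: the remaining components have sizes 5, 2, 2, 1, 1. Max 5 ≤ 6, so 11 is a centroid.
No neighbour of 11 does as well, so 11 is the unique centroid.

11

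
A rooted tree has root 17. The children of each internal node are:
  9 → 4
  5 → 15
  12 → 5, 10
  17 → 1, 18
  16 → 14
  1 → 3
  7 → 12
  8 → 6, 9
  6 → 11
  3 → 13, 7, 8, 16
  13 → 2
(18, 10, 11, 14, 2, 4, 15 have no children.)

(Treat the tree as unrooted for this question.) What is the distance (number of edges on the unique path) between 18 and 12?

5

The path is 18 – 17 – 1 – 3 – 7 – 12, which has 5 edges.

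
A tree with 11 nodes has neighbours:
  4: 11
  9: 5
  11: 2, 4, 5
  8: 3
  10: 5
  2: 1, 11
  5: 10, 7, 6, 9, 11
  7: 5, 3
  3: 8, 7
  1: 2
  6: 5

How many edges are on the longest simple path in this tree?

6

A longest path is 8-3-7-5-11-2-1, with 6 edges.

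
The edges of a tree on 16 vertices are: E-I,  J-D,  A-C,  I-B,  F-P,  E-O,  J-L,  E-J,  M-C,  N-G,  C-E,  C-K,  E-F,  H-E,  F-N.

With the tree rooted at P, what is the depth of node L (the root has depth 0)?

P – F – E – J – L — 4 edges.

4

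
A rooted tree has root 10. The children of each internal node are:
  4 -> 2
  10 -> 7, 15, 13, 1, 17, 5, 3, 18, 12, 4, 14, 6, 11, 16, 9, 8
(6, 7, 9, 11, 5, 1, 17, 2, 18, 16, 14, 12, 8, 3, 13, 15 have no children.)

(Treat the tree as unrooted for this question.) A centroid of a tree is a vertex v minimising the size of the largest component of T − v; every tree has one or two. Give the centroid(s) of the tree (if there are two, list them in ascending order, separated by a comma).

If 10 is removed the pieces have sizes 2, 1, 1, 1, 1, 1, 1, 1, 1, 1, 1, 1, 1, 1, 1, 1, all ≤ ⌊18/2⌋ = 9.
Every other node leaves some component of size > 9, so the centroid is unique.

10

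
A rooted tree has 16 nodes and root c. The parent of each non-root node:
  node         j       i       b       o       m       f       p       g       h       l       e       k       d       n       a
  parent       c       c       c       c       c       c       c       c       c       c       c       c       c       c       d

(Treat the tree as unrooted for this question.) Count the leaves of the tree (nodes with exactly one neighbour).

Exactly 14 nodes have a single neighbour: a, b, e, f, g, h, i, j, k, l, m, n, o, p.

14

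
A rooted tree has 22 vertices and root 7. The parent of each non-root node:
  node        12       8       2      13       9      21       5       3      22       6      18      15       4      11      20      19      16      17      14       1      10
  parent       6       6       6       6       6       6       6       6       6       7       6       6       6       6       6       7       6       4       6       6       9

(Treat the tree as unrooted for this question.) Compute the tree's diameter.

4

BFS from 17 reaches 19 last, at distance 4; BFS from 19 confirms no node is farther.
Path: 17-4-6-7-19.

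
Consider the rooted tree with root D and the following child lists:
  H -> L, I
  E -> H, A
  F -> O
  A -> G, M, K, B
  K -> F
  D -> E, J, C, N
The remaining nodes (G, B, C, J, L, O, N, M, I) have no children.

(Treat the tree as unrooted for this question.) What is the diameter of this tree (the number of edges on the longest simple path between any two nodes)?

6

A longest path is O–F–K–A–E–D–C, with 6 edges.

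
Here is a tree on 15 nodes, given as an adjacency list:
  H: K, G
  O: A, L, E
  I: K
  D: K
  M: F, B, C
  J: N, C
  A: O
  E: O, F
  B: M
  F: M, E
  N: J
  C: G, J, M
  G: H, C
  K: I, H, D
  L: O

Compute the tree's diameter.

BFS from L reaches D last, at distance 9; BFS from D confirms no node is farther.
Path: L–O–E–F–M–C–G–H–K–D.

9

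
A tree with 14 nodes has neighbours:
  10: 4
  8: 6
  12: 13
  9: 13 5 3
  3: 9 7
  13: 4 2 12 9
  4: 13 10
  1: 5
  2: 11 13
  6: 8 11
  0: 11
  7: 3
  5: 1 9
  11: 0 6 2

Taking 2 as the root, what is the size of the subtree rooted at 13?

9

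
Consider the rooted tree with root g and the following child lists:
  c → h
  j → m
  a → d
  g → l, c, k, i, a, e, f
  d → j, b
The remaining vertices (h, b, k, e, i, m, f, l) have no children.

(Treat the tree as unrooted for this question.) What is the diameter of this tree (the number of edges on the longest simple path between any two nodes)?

BFS from m reaches h last, at distance 6; BFS from h confirms no node is farther.
Path: m – j – d – a – g – c – h.

6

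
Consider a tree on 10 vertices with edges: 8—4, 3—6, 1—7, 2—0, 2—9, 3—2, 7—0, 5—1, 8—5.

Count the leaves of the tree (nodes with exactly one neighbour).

The leaves are 4, 6, 9.
That is 3 leaves.

3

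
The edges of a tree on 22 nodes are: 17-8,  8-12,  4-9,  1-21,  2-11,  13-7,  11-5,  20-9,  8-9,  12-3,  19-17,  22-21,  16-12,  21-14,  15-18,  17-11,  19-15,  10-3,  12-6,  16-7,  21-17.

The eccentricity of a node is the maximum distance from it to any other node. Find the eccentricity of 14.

7

The node farthest from 14 is 13, via 14 – 21 – 17 – 8 – 12 – 16 – 7 – 13 — 7 edges.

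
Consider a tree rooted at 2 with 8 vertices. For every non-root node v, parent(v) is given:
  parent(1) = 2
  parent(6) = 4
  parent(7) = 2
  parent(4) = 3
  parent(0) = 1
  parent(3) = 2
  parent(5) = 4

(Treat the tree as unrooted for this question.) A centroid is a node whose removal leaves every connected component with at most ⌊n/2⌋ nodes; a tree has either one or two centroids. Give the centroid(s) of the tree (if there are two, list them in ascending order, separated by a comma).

2, 3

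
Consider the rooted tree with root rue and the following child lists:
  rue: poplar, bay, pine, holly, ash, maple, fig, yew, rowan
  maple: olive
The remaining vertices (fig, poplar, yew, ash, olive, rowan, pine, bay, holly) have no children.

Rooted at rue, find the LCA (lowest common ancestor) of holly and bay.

rue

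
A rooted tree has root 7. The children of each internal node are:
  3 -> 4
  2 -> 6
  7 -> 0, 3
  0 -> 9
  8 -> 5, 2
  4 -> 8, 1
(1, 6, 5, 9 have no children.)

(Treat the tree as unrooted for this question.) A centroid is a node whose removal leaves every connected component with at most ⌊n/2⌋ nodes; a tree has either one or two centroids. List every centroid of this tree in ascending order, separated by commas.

Removing 4 splits the tree into components of sizes 4, 4, 1; the largest is 4 ≤ ⌊10/2⌋ = 5.
No neighbour of 4 does as well, so 4 is the unique centroid.

4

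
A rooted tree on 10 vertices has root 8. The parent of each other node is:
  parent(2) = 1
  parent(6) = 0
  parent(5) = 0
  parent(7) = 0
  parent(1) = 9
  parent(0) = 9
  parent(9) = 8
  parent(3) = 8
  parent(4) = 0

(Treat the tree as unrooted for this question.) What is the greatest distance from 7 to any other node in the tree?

4

Distances from 7 peak at 4, attained at 3 (2 also at distance 4).
7–0–9–8–3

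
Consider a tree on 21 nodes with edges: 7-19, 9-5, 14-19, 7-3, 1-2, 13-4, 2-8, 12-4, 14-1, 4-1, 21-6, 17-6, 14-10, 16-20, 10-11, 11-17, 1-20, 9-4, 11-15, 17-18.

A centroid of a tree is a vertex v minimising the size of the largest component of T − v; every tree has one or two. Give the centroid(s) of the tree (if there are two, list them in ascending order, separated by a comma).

If 14 is removed the pieces have sizes 10, 7, 3, all ≤ ⌊21/2⌋ = 10.
No neighbour of 14 does as well, so 14 is the unique centroid.

14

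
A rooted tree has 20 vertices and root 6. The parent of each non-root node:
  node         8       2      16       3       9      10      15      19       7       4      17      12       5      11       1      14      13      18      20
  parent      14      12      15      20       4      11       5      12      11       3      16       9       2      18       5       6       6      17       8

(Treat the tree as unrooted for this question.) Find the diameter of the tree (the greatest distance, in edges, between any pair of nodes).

BFS from 13 reaches 10 last, at distance 16; BFS from 10 confirms no node is farther.
Path: 13 – 6 – 14 – 8 – 20 – 3 – 4 – 9 – 12 – 2 – 5 – 15 – 16 – 17 – 18 – 11 – 10.

16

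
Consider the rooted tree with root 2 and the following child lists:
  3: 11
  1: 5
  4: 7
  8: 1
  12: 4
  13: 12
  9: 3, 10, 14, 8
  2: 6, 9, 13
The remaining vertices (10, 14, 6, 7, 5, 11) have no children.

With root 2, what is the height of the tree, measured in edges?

4

A deepest node is 5, reached by 2-9-8-1-5.
That path has 4 edges, so the height is 4.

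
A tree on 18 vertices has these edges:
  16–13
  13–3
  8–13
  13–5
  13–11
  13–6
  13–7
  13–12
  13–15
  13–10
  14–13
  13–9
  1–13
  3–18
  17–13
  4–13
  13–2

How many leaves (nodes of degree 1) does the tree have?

Exactly 16 nodes have a single neighbour: 1, 2, 4, 5, 6, 7, 8, 9, 10, 11, 12, 14, 15, 16, 17, 18.

16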